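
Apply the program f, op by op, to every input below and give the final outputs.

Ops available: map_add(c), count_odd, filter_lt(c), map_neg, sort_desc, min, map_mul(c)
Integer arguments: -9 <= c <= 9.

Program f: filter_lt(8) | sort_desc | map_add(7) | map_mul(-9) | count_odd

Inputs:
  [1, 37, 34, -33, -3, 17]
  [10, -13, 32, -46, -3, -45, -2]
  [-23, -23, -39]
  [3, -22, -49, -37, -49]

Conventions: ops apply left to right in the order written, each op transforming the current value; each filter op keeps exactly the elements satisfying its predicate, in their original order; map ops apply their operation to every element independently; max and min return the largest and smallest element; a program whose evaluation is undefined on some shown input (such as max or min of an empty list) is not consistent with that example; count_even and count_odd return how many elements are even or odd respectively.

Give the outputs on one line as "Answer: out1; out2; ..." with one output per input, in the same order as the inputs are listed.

0; 2; 0; 1

Execution, op by op:
  [1, 37, 34, -33, -3, 17] -> [1, -33, -3] -> [1, -3, -33] -> [8, 4, -26] -> [-72, -36, 234] -> 0
  [10, -13, 32, -46, -3, -45, -2] -> [-13, -46, -3, -45, -2] -> [-2, -3, -13, -45, -46] -> [5, 4, -6, -38, -39] -> [-45, -36, 54, 342, 351] -> 2
  [-23, -23, -39] -> [-23, -23, -39] -> [-23, -23, -39] -> [-16, -16, -32] -> [144, 144, 288] -> 0
  [3, -22, -49, -37, -49] -> [3, -22, -49, -37, -49] -> [3, -22, -37, -49, -49] -> [10, -15, -30, -42, -42] -> [-90, 135, 270, 378, 378] -> 1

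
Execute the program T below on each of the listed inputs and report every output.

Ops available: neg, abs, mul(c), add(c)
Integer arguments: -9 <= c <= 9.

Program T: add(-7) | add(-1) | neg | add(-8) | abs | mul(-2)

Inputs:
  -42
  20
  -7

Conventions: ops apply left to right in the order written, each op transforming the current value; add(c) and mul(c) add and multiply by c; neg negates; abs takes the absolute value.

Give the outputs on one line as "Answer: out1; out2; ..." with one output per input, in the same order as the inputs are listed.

-84; -40; -14

Execution, op by op:
  -42 -> -49 -> -50 -> 50 -> 42 -> 42 -> -84
  20 -> 13 -> 12 -> -12 -> -20 -> 20 -> -40
  -7 -> -14 -> -15 -> 15 -> 7 -> 7 -> -14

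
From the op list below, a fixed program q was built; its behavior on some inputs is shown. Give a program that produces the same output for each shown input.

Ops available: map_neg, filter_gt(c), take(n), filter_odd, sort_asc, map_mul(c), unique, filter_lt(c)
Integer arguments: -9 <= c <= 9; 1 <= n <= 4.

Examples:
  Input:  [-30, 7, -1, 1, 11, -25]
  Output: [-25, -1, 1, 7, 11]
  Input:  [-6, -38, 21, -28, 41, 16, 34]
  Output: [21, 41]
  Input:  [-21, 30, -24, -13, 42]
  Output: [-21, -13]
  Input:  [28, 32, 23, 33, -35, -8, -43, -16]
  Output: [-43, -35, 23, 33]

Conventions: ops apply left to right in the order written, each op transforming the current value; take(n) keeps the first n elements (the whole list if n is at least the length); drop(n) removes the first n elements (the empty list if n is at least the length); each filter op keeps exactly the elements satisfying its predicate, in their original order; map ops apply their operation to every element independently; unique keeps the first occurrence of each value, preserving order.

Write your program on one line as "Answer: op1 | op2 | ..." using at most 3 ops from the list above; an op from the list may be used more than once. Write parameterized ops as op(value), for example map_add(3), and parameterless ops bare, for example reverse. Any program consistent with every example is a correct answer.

sort_asc | filter_odd

Check, running the answer program on each example:
  [-30, 7, -1, 1, 11, -25] -> [-30, -25, -1, 1, 7, 11] -> [-25, -1, 1, 7, 11]
  [-6, -38, 21, -28, 41, 16, 34] -> [-38, -28, -6, 16, 21, 34, 41] -> [21, 41]
  [-21, 30, -24, -13, 42] -> [-24, -21, -13, 30, 42] -> [-21, -13]
  [28, 32, 23, 33, -35, -8, -43, -16] -> [-43, -35, -16, -8, 23, 28, 32, 33] -> [-43, -35, 23, 33]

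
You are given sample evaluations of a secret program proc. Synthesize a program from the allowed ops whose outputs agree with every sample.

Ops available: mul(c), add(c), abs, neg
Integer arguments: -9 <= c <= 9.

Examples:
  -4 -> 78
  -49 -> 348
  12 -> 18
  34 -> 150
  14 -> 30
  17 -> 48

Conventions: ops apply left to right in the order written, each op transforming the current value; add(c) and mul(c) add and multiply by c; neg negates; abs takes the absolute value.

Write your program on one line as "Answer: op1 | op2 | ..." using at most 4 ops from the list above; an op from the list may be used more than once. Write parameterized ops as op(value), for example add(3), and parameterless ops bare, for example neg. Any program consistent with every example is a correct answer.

add(-9) | mul(-6) | neg | abs

Check, running the answer program on each example:
  -4 -> -13 -> 78 -> -78 -> 78
  -49 -> -58 -> 348 -> -348 -> 348
  12 -> 3 -> -18 -> 18 -> 18
  34 -> 25 -> -150 -> 150 -> 150
  14 -> 5 -> -30 -> 30 -> 30
  17 -> 8 -> -48 -> 48 -> 48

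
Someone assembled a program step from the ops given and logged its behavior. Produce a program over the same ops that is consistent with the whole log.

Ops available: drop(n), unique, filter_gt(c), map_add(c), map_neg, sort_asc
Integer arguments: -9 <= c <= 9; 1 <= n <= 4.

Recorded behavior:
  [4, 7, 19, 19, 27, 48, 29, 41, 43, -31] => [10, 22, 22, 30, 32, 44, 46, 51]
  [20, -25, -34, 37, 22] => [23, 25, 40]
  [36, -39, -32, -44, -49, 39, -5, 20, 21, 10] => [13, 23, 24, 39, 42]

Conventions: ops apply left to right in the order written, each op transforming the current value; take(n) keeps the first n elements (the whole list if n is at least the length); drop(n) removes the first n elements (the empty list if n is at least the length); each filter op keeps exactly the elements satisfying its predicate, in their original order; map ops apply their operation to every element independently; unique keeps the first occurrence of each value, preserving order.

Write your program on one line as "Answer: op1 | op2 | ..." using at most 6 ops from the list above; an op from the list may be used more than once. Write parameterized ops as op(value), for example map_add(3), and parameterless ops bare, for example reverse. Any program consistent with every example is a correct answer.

sort_asc | map_add(-4) | filter_gt(-2) | filter_gt(0) | map_add(7)

Check, running the answer program on each example:
  [4, 7, 19, 19, 27, 48, 29, 41, 43, -31] -> [-31, 4, 7, 19, 19, 27, 29, 41, 43, 48] -> [-35, 0, 3, 15, 15, 23, 25, 37, 39, 44] -> [0, 3, 15, 15, 23, 25, 37, 39, 44] -> [3, 15, 15, 23, 25, 37, 39, 44] -> [10, 22, 22, 30, 32, 44, 46, 51]
  [20, -25, -34, 37, 22] -> [-34, -25, 20, 22, 37] -> [-38, -29, 16, 18, 33] -> [16, 18, 33] -> [16, 18, 33] -> [23, 25, 40]
  [36, -39, -32, -44, -49, 39, -5, 20, 21, 10] -> [-49, -44, -39, -32, -5, 10, 20, 21, 36, 39] -> [-53, -48, -43, -36, -9, 6, 16, 17, 32, 35] -> [6, 16, 17, 32, 35] -> [6, 16, 17, 32, 35] -> [13, 23, 24, 39, 42]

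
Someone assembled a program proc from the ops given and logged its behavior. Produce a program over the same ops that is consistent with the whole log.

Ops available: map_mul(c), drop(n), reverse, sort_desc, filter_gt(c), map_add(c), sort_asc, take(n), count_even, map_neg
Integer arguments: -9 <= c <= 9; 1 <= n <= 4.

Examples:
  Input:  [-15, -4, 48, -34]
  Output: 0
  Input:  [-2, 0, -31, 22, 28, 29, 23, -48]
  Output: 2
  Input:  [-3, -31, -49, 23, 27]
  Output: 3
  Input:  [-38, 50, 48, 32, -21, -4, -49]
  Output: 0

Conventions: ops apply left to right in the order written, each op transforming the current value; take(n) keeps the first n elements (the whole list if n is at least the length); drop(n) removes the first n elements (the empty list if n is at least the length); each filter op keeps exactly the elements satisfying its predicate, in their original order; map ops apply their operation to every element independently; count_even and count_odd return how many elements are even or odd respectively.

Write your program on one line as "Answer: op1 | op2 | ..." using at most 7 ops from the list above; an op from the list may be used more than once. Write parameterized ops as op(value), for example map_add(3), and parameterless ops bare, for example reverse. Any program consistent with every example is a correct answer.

sort_desc | map_add(4) | filter_gt(-6) | take(4) | map_add(3) | count_even

Check, running the answer program on each example:
  [-15, -4, 48, -34] -> [48, -4, -15, -34] -> [52, 0, -11, -30] -> [52, 0] -> [52, 0] -> [55, 3] -> 0
  [-2, 0, -31, 22, 28, 29, 23, -48] -> [29, 28, 23, 22, 0, -2, -31, -48] -> [33, 32, 27, 26, 4, 2, -27, -44] -> [33, 32, 27, 26, 4, 2] -> [33, 32, 27, 26] -> [36, 35, 30, 29] -> 2
  [-3, -31, -49, 23, 27] -> [27, 23, -3, -31, -49] -> [31, 27, 1, -27, -45] -> [31, 27, 1] -> [31, 27, 1] -> [34, 30, 4] -> 3
  [-38, 50, 48, 32, -21, -4, -49] -> [50, 48, 32, -4, -21, -38, -49] -> [54, 52, 36, 0, -17, -34, -45] -> [54, 52, 36, 0] -> [54, 52, 36, 0] -> [57, 55, 39, 3] -> 0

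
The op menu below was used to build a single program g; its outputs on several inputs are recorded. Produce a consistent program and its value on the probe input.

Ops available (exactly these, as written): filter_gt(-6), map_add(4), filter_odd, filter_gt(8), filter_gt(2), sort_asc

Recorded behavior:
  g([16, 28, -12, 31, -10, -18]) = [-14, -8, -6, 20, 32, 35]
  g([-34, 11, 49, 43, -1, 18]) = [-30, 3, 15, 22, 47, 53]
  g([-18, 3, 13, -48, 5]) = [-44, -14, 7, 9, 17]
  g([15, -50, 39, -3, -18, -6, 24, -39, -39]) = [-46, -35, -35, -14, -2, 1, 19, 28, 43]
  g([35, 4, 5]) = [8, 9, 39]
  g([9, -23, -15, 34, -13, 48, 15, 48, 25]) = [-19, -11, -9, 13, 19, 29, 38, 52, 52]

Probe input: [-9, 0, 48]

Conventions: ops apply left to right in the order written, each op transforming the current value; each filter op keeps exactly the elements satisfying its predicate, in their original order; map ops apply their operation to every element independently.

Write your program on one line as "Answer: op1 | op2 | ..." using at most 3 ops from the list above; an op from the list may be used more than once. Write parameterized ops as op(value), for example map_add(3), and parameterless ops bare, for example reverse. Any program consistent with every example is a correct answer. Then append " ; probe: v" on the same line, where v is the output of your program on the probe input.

sort_asc | map_add(4) ; probe: [-5, 4, 52]

Check, running the answer program on each example:
  [16, 28, -12, 31, -10, -18] -> [-18, -12, -10, 16, 28, 31] -> [-14, -8, -6, 20, 32, 35]
  [-34, 11, 49, 43, -1, 18] -> [-34, -1, 11, 18, 43, 49] -> [-30, 3, 15, 22, 47, 53]
  [-18, 3, 13, -48, 5] -> [-48, -18, 3, 5, 13] -> [-44, -14, 7, 9, 17]
  [15, -50, 39, -3, -18, -6, 24, -39, -39] -> [-50, -39, -39, -18, -6, -3, 15, 24, 39] -> [-46, -35, -35, -14, -2, 1, 19, 28, 43]
  [35, 4, 5] -> [4, 5, 35] -> [8, 9, 39]
  [9, -23, -15, 34, -13, 48, 15, 48, 25] -> [-23, -15, -13, 9, 15, 25, 34, 48, 48] -> [-19, -11, -9, 13, 19, 29, 38, 52, 52]
  probe: [-9, 0, 48] -> [-9, 0, 48] -> [-5, 4, 52]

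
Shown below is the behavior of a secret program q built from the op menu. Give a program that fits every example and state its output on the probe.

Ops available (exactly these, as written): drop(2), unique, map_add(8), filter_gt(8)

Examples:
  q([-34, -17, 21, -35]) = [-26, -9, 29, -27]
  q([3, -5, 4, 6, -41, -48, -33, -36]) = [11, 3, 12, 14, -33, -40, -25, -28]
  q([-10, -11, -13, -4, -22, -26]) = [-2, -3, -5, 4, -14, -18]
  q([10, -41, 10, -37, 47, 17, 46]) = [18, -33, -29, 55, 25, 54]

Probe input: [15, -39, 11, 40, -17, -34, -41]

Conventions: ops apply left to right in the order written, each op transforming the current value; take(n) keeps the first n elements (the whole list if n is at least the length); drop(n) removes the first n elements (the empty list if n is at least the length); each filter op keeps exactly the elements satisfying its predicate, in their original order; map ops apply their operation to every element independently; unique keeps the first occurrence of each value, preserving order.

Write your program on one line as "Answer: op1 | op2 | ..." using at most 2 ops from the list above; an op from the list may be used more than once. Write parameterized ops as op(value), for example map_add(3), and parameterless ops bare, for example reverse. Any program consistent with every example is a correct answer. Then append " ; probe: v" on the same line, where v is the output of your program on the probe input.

map_add(8) | unique ; probe: [23, -31, 19, 48, -9, -26, -33]

Check, running the answer program on each example:
  [-34, -17, 21, -35] -> [-26, -9, 29, -27] -> [-26, -9, 29, -27]
  [3, -5, 4, 6, -41, -48, -33, -36] -> [11, 3, 12, 14, -33, -40, -25, -28] -> [11, 3, 12, 14, -33, -40, -25, -28]
  [-10, -11, -13, -4, -22, -26] -> [-2, -3, -5, 4, -14, -18] -> [-2, -3, -5, 4, -14, -18]
  [10, -41, 10, -37, 47, 17, 46] -> [18, -33, 18, -29, 55, 25, 54] -> [18, -33, -29, 55, 25, 54]
  probe: [15, -39, 11, 40, -17, -34, -41] -> [23, -31, 19, 48, -9, -26, -33] -> [23, -31, 19, 48, -9, -26, -33]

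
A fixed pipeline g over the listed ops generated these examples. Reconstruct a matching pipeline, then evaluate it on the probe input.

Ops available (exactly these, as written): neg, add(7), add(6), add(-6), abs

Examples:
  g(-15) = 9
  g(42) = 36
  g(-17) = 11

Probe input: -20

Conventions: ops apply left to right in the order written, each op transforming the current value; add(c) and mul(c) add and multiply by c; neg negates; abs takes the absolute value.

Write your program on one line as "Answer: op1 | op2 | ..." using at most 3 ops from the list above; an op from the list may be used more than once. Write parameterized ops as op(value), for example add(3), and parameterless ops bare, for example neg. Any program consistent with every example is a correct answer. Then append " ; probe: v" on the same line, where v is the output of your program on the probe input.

neg | abs | add(-6) ; probe: 14

Check, running the answer program on each example:
  -15 -> 15 -> 15 -> 9
  42 -> -42 -> 42 -> 36
  -17 -> 17 -> 17 -> 11
  probe: -20 -> 20 -> 20 -> 14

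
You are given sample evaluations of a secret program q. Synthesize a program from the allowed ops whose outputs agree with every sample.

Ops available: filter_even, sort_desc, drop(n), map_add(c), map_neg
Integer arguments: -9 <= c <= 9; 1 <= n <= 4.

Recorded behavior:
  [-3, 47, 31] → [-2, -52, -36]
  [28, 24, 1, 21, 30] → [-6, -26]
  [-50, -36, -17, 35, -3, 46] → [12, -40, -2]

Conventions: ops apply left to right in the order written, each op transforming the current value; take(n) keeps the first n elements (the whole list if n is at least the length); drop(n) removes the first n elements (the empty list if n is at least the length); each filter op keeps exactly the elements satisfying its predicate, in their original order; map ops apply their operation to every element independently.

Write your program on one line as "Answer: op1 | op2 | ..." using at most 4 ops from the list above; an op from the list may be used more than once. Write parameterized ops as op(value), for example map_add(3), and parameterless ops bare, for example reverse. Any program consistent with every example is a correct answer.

map_add(-4) | map_neg | map_add(-9) | filter_even

Check, running the answer program on each example:
  [-3, 47, 31] -> [-7, 43, 27] -> [7, -43, -27] -> [-2, -52, -36] -> [-2, -52, -36]
  [28, 24, 1, 21, 30] -> [24, 20, -3, 17, 26] -> [-24, -20, 3, -17, -26] -> [-33, -29, -6, -26, -35] -> [-6, -26]
  [-50, -36, -17, 35, -3, 46] -> [-54, -40, -21, 31, -7, 42] -> [54, 40, 21, -31, 7, -42] -> [45, 31, 12, -40, -2, -51] -> [12, -40, -2]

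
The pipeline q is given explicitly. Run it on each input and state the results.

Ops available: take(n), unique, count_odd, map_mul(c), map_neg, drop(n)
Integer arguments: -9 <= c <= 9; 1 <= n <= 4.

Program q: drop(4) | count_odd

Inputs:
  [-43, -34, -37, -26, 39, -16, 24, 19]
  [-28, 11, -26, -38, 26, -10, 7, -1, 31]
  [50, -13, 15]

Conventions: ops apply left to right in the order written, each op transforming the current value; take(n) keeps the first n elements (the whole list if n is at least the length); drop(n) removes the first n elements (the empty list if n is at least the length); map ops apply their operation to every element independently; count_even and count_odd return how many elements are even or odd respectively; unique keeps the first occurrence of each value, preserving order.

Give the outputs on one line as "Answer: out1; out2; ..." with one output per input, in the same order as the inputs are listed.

Execution, op by op:
  [-43, -34, -37, -26, 39, -16, 24, 19] -> [39, -16, 24, 19] -> 2
  [-28, 11, -26, -38, 26, -10, 7, -1, 31] -> [26, -10, 7, -1, 31] -> 3
  [50, -13, 15] -> [] -> 0

2; 3; 0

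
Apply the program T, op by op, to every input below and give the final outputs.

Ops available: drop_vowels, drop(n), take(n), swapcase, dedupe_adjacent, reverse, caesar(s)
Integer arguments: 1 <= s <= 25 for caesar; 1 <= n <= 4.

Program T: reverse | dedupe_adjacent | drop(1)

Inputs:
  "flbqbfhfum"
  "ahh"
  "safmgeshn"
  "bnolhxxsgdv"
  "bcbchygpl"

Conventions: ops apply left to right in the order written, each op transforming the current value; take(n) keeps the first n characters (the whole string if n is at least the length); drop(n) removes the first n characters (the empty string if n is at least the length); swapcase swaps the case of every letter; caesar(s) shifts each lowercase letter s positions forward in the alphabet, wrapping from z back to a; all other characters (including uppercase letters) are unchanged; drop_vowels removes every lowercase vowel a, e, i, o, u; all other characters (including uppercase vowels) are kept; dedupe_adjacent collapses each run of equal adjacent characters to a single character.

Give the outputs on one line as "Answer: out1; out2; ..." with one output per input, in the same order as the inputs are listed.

Execution, op by op:
  "flbqbfhfum" -> "mufhfbqblf" -> "mufhfbqblf" -> "ufhfbqblf"
  "ahh" -> "hha" -> "ha" -> "a"
  "safmgeshn" -> "nhsegmfas" -> "nhsegmfas" -> "hsegmfas"
  "bnolhxxsgdv" -> "vdgsxxhlonb" -> "vdgsxhlonb" -> "dgsxhlonb"
  "bcbchygpl" -> "lpgyhcbcb" -> "lpgyhcbcb" -> "pgyhcbcb"

"ufhfbqblf"; "a"; "hsegmfas"; "dgsxhlonb"; "pgyhcbcb"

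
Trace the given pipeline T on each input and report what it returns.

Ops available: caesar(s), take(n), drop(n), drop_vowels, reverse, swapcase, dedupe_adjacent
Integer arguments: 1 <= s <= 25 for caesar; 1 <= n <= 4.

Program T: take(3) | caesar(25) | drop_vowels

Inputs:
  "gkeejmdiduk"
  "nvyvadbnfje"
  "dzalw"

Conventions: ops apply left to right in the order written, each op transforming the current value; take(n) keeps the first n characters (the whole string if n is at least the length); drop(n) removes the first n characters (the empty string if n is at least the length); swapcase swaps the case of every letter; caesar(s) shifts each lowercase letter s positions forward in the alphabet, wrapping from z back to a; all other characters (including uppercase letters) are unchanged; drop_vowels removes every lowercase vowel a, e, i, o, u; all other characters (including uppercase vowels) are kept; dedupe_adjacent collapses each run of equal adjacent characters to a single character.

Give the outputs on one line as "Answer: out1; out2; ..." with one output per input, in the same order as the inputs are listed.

Execution, op by op:
  "gkeejmdiduk" -> "gke" -> "fjd" -> "fjd"
  "nvyvadbnfje" -> "nvy" -> "mux" -> "mx"
  "dzalw" -> "dza" -> "cyz" -> "cyz"

"fjd"; "mx"; "cyz"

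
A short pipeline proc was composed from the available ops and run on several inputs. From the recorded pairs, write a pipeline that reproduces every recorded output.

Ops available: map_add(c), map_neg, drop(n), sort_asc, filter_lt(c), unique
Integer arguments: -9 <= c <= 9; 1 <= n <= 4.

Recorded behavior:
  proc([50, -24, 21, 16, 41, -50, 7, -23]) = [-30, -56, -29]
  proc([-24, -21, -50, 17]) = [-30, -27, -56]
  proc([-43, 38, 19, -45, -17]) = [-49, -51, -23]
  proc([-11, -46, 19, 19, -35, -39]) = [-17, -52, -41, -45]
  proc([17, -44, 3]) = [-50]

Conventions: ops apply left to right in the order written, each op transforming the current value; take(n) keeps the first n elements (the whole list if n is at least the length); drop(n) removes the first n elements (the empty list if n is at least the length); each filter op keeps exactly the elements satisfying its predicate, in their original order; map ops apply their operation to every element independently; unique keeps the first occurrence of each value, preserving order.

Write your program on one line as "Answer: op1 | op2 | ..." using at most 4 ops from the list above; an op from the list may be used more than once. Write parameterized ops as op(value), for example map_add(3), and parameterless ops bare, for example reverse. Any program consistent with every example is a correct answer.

map_add(-5) | unique | map_add(-1) | filter_lt(-8)

Check, running the answer program on each example:
  [50, -24, 21, 16, 41, -50, 7, -23] -> [45, -29, 16, 11, 36, -55, 2, -28] -> [45, -29, 16, 11, 36, -55, 2, -28] -> [44, -30, 15, 10, 35, -56, 1, -29] -> [-30, -56, -29]
  [-24, -21, -50, 17] -> [-29, -26, -55, 12] -> [-29, -26, -55, 12] -> [-30, -27, -56, 11] -> [-30, -27, -56]
  [-43, 38, 19, -45, -17] -> [-48, 33, 14, -50, -22] -> [-48, 33, 14, -50, -22] -> [-49, 32, 13, -51, -23] -> [-49, -51, -23]
  [-11, -46, 19, 19, -35, -39] -> [-16, -51, 14, 14, -40, -44] -> [-16, -51, 14, -40, -44] -> [-17, -52, 13, -41, -45] -> [-17, -52, -41, -45]
  [17, -44, 3] -> [12, -49, -2] -> [12, -49, -2] -> [11, -50, -3] -> [-50]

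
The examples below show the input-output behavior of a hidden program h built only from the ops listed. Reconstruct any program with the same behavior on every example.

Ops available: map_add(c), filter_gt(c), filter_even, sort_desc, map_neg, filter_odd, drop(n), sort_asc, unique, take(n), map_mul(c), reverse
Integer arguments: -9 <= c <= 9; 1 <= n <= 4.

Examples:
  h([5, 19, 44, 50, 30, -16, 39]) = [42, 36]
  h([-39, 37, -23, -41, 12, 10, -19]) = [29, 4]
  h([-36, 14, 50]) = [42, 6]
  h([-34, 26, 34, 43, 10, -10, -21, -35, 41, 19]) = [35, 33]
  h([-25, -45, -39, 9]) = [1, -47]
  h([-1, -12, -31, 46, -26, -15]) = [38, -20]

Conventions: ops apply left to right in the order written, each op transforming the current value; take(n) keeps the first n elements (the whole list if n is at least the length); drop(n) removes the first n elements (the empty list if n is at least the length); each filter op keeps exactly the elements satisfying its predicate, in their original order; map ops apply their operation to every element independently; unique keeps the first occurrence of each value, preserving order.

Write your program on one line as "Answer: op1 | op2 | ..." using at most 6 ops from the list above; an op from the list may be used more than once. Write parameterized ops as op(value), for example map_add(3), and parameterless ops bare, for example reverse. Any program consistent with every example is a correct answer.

map_add(-8) | drop(1) | sort_asc | reverse | take(2)

Check, running the answer program on each example:
  [5, 19, 44, 50, 30, -16, 39] -> [-3, 11, 36, 42, 22, -24, 31] -> [11, 36, 42, 22, -24, 31] -> [-24, 11, 22, 31, 36, 42] -> [42, 36, 31, 22, 11, -24] -> [42, 36]
  [-39, 37, -23, -41, 12, 10, -19] -> [-47, 29, -31, -49, 4, 2, -27] -> [29, -31, -49, 4, 2, -27] -> [-49, -31, -27, 2, 4, 29] -> [29, 4, 2, -27, -31, -49] -> [29, 4]
  [-36, 14, 50] -> [-44, 6, 42] -> [6, 42] -> [6, 42] -> [42, 6] -> [42, 6]
  [-34, 26, 34, 43, 10, -10, -21, -35, 41, 19] -> [-42, 18, 26, 35, 2, -18, -29, -43, 33, 11] -> [18, 26, 35, 2, -18, -29, -43, 33, 11] -> [-43, -29, -18, 2, 11, 18, 26, 33, 35] -> [35, 33, 26, 18, 11, 2, -18, -29, -43] -> [35, 33]
  [-25, -45, -39, 9] -> [-33, -53, -47, 1] -> [-53, -47, 1] -> [-53, -47, 1] -> [1, -47, -53] -> [1, -47]
  [-1, -12, -31, 46, -26, -15] -> [-9, -20, -39, 38, -34, -23] -> [-20, -39, 38, -34, -23] -> [-39, -34, -23, -20, 38] -> [38, -20, -23, -34, -39] -> [38, -20]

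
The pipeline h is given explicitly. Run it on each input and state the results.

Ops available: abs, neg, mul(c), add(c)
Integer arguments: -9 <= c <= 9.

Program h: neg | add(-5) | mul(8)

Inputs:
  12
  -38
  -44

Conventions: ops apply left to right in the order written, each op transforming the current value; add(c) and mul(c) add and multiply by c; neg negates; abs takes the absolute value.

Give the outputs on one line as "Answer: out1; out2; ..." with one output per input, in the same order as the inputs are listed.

-136; 264; 312

Execution, op by op:
  12 -> -12 -> -17 -> -136
  -38 -> 38 -> 33 -> 264
  -44 -> 44 -> 39 -> 312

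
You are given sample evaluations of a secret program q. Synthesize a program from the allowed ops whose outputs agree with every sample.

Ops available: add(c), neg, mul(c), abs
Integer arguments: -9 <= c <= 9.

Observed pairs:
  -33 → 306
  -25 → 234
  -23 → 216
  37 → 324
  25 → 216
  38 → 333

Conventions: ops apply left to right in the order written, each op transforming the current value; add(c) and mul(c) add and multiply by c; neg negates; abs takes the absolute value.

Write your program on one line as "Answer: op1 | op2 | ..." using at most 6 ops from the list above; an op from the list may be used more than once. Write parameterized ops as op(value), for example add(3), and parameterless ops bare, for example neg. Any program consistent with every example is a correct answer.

mul(3) | add(-3) | abs | neg | mul(-3)

Check, running the answer program on each example:
  -33 -> -99 -> -102 -> 102 -> -102 -> 306
  -25 -> -75 -> -78 -> 78 -> -78 -> 234
  -23 -> -69 -> -72 -> 72 -> -72 -> 216
  37 -> 111 -> 108 -> 108 -> -108 -> 324
  25 -> 75 -> 72 -> 72 -> -72 -> 216
  38 -> 114 -> 111 -> 111 -> -111 -> 333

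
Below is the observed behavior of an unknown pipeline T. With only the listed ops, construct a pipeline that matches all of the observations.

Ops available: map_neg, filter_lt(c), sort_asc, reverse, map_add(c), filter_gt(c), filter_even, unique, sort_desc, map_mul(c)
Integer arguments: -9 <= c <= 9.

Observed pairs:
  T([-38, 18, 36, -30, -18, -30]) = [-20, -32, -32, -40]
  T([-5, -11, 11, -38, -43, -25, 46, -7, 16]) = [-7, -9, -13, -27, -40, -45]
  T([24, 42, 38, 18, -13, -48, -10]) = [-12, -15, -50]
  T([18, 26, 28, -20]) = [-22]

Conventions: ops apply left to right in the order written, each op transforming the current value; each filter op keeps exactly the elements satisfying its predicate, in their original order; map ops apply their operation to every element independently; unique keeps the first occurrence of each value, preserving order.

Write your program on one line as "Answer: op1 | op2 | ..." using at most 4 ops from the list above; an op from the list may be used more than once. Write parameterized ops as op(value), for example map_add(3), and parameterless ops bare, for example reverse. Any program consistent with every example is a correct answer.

reverse | map_add(-2) | sort_desc | filter_lt(7)

Check, running the answer program on each example:
  [-38, 18, 36, -30, -18, -30] -> [-30, -18, -30, 36, 18, -38] -> [-32, -20, -32, 34, 16, -40] -> [34, 16, -20, -32, -32, -40] -> [-20, -32, -32, -40]
  [-5, -11, 11, -38, -43, -25, 46, -7, 16] -> [16, -7, 46, -25, -43, -38, 11, -11, -5] -> [14, -9, 44, -27, -45, -40, 9, -13, -7] -> [44, 14, 9, -7, -9, -13, -27, -40, -45] -> [-7, -9, -13, -27, -40, -45]
  [24, 42, 38, 18, -13, -48, -10] -> [-10, -48, -13, 18, 38, 42, 24] -> [-12, -50, -15, 16, 36, 40, 22] -> [40, 36, 22, 16, -12, -15, -50] -> [-12, -15, -50]
  [18, 26, 28, -20] -> [-20, 28, 26, 18] -> [-22, 26, 24, 16] -> [26, 24, 16, -22] -> [-22]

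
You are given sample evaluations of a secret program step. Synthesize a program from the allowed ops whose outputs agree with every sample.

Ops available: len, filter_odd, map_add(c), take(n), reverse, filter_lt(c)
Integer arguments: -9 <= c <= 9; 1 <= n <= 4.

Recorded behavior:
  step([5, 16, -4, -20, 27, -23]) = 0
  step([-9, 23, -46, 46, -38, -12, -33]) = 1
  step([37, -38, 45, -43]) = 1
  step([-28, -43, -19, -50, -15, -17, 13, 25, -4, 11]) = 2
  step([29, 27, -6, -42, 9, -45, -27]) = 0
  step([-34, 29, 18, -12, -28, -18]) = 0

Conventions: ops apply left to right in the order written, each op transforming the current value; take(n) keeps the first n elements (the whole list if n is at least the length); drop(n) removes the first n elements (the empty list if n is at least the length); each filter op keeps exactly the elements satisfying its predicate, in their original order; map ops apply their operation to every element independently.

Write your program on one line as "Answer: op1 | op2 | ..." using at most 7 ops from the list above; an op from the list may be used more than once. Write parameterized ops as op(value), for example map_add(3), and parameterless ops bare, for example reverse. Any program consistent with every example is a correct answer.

take(4) | reverse | filter_odd | filter_lt(-2) | reverse | len

Check, running the answer program on each example:
  [5, 16, -4, -20, 27, -23] -> [5, 16, -4, -20] -> [-20, -4, 16, 5] -> [5] -> [] -> [] -> 0
  [-9, 23, -46, 46, -38, -12, -33] -> [-9, 23, -46, 46] -> [46, -46, 23, -9] -> [23, -9] -> [-9] -> [-9] -> 1
  [37, -38, 45, -43] -> [37, -38, 45, -43] -> [-43, 45, -38, 37] -> [-43, 45, 37] -> [-43] -> [-43] -> 1
  [-28, -43, -19, -50, -15, -17, 13, 25, -4, 11] -> [-28, -43, -19, -50] -> [-50, -19, -43, -28] -> [-19, -43] -> [-19, -43] -> [-43, -19] -> 2
  [29, 27, -6, -42, 9, -45, -27] -> [29, 27, -6, -42] -> [-42, -6, 27, 29] -> [27, 29] -> [] -> [] -> 0
  [-34, 29, 18, -12, -28, -18] -> [-34, 29, 18, -12] -> [-12, 18, 29, -34] -> [29] -> [] -> [] -> 0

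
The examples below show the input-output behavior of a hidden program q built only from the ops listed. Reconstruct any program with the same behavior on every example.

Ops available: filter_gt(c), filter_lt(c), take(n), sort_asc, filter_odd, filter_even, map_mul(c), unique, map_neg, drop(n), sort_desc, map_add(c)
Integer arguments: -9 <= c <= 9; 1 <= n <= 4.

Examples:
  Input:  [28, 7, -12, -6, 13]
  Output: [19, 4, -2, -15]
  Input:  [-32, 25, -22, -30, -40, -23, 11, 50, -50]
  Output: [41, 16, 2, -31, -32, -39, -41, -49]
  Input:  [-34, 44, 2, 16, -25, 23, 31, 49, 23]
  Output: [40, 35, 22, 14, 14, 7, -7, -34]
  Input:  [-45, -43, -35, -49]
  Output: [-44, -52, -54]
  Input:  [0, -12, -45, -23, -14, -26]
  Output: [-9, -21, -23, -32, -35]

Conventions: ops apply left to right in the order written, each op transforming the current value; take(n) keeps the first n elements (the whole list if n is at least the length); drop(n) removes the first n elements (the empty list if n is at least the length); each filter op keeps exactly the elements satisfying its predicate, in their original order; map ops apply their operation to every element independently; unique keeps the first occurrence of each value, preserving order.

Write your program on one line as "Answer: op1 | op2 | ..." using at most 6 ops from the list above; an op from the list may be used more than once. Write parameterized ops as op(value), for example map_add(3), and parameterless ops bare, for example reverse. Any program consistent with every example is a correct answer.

map_neg | map_add(9) | sort_desc | map_neg | drop(1) | sort_desc

Check, running the answer program on each example:
  [28, 7, -12, -6, 13] -> [-28, -7, 12, 6, -13] -> [-19, 2, 21, 15, -4] -> [21, 15, 2, -4, -19] -> [-21, -15, -2, 4, 19] -> [-15, -2, 4, 19] -> [19, 4, -2, -15]
  [-32, 25, -22, -30, -40, -23, 11, 50, -50] -> [32, -25, 22, 30, 40, 23, -11, -50, 50] -> [41, -16, 31, 39, 49, 32, -2, -41, 59] -> [59, 49, 41, 39, 32, 31, -2, -16, -41] -> [-59, -49, -41, -39, -32, -31, 2, 16, 41] -> [-49, -41, -39, -32, -31, 2, 16, 41] -> [41, 16, 2, -31, -32, -39, -41, -49]
  [-34, 44, 2, 16, -25, 23, 31, 49, 23] -> [34, -44, -2, -16, 25, -23, -31, -49, -23] -> [43, -35, 7, -7, 34, -14, -22, -40, -14] -> [43, 34, 7, -7, -14, -14, -22, -35, -40] -> [-43, -34, -7, 7, 14, 14, 22, 35, 40] -> [-34, -7, 7, 14, 14, 22, 35, 40] -> [40, 35, 22, 14, 14, 7, -7, -34]
  [-45, -43, -35, -49] -> [45, 43, 35, 49] -> [54, 52, 44, 58] -> [58, 54, 52, 44] -> [-58, -54, -52, -44] -> [-54, -52, -44] -> [-44, -52, -54]
  [0, -12, -45, -23, -14, -26] -> [0, 12, 45, 23, 14, 26] -> [9, 21, 54, 32, 23, 35] -> [54, 35, 32, 23, 21, 9] -> [-54, -35, -32, -23, -21, -9] -> [-35, -32, -23, -21, -9] -> [-9, -21, -23, -32, -35]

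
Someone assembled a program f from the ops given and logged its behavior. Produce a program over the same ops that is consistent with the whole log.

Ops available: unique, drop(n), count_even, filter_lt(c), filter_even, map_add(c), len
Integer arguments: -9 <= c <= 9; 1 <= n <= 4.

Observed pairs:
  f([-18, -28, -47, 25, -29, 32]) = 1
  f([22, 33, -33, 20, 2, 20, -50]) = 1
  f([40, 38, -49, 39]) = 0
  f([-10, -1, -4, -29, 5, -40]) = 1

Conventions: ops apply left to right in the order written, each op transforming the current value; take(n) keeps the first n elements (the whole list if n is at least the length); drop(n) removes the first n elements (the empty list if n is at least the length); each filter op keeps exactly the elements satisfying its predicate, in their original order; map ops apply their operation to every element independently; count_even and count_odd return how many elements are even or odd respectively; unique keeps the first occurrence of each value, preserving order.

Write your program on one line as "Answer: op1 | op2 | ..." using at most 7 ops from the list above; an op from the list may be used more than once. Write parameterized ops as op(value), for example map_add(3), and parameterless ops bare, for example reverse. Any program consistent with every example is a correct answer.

map_add(2) | filter_even | drop(1) | filter_lt(-2) | map_add(4) | count_even

Check, running the answer program on each example:
  [-18, -28, -47, 25, -29, 32] -> [-16, -26, -45, 27, -27, 34] -> [-16, -26, 34] -> [-26, 34] -> [-26] -> [-22] -> 1
  [22, 33, -33, 20, 2, 20, -50] -> [24, 35, -31, 22, 4, 22, -48] -> [24, 22, 4, 22, -48] -> [22, 4, 22, -48] -> [-48] -> [-44] -> 1
  [40, 38, -49, 39] -> [42, 40, -47, 41] -> [42, 40] -> [40] -> [] -> [] -> 0
  [-10, -1, -4, -29, 5, -40] -> [-8, 1, -2, -27, 7, -38] -> [-8, -2, -38] -> [-2, -38] -> [-38] -> [-34] -> 1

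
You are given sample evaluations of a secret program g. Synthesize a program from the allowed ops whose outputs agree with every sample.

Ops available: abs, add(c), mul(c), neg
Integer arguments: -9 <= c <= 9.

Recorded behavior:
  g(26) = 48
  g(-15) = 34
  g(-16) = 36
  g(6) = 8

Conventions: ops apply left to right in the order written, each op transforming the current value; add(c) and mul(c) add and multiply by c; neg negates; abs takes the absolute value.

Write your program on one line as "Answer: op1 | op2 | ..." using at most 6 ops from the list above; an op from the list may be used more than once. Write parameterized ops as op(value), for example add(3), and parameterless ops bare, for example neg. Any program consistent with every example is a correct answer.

add(-6) | add(4) | abs | neg | mul(2) | neg

Check, running the answer program on each example:
  26 -> 20 -> 24 -> 24 -> -24 -> -48 -> 48
  -15 -> -21 -> -17 -> 17 -> -17 -> -34 -> 34
  -16 -> -22 -> -18 -> 18 -> -18 -> -36 -> 36
  6 -> 0 -> 4 -> 4 -> -4 -> -8 -> 8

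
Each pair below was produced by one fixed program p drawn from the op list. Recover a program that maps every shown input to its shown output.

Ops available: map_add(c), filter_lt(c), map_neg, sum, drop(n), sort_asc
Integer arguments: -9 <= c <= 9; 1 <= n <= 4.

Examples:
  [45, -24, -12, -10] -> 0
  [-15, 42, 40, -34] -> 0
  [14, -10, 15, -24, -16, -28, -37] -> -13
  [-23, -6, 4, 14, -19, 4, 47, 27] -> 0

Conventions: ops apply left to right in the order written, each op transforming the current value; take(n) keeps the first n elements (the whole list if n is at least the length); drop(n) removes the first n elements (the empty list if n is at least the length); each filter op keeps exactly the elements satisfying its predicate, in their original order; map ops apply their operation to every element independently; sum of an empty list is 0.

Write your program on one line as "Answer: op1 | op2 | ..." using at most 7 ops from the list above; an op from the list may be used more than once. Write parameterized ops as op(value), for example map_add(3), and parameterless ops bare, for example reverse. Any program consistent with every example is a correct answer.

filter_lt(3) | sort_asc | drop(3) | map_add(-3) | drop(1) | sum

Check, running the answer program on each example:
  [45, -24, -12, -10] -> [-24, -12, -10] -> [-24, -12, -10] -> [] -> [] -> [] -> 0
  [-15, 42, 40, -34] -> [-15, -34] -> [-34, -15] -> [] -> [] -> [] -> 0
  [14, -10, 15, -24, -16, -28, -37] -> [-10, -24, -16, -28, -37] -> [-37, -28, -24, -16, -10] -> [-16, -10] -> [-19, -13] -> [-13] -> -13
  [-23, -6, 4, 14, -19, 4, 47, 27] -> [-23, -6, -19] -> [-23, -19, -6] -> [] -> [] -> [] -> 0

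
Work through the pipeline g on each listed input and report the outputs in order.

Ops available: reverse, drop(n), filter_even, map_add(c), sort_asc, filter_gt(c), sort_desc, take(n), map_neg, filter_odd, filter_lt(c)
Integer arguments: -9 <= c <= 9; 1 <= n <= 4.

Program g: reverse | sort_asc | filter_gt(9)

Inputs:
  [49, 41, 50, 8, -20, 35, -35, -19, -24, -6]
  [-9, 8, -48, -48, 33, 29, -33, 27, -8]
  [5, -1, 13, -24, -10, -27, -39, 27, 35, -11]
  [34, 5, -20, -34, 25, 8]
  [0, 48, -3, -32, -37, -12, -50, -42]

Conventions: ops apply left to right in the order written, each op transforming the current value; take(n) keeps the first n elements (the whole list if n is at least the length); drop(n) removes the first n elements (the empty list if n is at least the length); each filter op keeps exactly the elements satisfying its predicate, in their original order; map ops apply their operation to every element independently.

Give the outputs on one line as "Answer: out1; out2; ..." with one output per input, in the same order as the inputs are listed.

[35, 41, 49, 50]; [27, 29, 33]; [13, 27, 35]; [25, 34]; [48]

Execution, op by op:
  [49, 41, 50, 8, -20, 35, -35, -19, -24, -6] -> [-6, -24, -19, -35, 35, -20, 8, 50, 41, 49] -> [-35, -24, -20, -19, -6, 8, 35, 41, 49, 50] -> [35, 41, 49, 50]
  [-9, 8, -48, -48, 33, 29, -33, 27, -8] -> [-8, 27, -33, 29, 33, -48, -48, 8, -9] -> [-48, -48, -33, -9, -8, 8, 27, 29, 33] -> [27, 29, 33]
  [5, -1, 13, -24, -10, -27, -39, 27, 35, -11] -> [-11, 35, 27, -39, -27, -10, -24, 13, -1, 5] -> [-39, -27, -24, -11, -10, -1, 5, 13, 27, 35] -> [13, 27, 35]
  [34, 5, -20, -34, 25, 8] -> [8, 25, -34, -20, 5, 34] -> [-34, -20, 5, 8, 25, 34] -> [25, 34]
  [0, 48, -3, -32, -37, -12, -50, -42] -> [-42, -50, -12, -37, -32, -3, 48, 0] -> [-50, -42, -37, -32, -12, -3, 0, 48] -> [48]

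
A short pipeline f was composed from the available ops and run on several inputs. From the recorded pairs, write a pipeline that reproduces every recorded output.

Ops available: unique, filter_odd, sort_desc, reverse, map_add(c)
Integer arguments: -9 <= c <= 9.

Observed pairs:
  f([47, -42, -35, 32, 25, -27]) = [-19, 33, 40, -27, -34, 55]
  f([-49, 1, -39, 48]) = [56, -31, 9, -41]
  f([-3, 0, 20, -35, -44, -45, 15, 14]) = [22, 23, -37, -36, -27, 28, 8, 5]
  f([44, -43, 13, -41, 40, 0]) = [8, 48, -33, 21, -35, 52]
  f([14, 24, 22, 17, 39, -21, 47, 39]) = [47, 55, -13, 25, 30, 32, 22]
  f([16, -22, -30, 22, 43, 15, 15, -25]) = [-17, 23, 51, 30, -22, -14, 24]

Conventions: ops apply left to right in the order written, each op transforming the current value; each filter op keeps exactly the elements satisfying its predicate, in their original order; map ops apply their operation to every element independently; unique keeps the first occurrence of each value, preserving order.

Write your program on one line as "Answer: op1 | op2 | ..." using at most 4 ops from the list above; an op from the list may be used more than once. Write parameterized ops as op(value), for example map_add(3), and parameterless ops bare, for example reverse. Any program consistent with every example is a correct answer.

reverse | unique | map_add(8)

Check, running the answer program on each example:
  [47, -42, -35, 32, 25, -27] -> [-27, 25, 32, -35, -42, 47] -> [-27, 25, 32, -35, -42, 47] -> [-19, 33, 40, -27, -34, 55]
  [-49, 1, -39, 48] -> [48, -39, 1, -49] -> [48, -39, 1, -49] -> [56, -31, 9, -41]
  [-3, 0, 20, -35, -44, -45, 15, 14] -> [14, 15, -45, -44, -35, 20, 0, -3] -> [14, 15, -45, -44, -35, 20, 0, -3] -> [22, 23, -37, -36, -27, 28, 8, 5]
  [44, -43, 13, -41, 40, 0] -> [0, 40, -41, 13, -43, 44] -> [0, 40, -41, 13, -43, 44] -> [8, 48, -33, 21, -35, 52]
  [14, 24, 22, 17, 39, -21, 47, 39] -> [39, 47, -21, 39, 17, 22, 24, 14] -> [39, 47, -21, 17, 22, 24, 14] -> [47, 55, -13, 25, 30, 32, 22]
  [16, -22, -30, 22, 43, 15, 15, -25] -> [-25, 15, 15, 43, 22, -30, -22, 16] -> [-25, 15, 43, 22, -30, -22, 16] -> [-17, 23, 51, 30, -22, -14, 24]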